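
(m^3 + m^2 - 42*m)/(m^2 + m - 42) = m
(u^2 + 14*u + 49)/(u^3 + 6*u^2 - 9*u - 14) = (u + 7)/(u^2 - u - 2)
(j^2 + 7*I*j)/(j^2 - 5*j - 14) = j*(j + 7*I)/(j^2 - 5*j - 14)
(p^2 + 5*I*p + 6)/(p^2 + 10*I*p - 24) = (p - I)/(p + 4*I)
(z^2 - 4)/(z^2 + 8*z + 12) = (z - 2)/(z + 6)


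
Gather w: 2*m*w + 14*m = 2*m*w + 14*m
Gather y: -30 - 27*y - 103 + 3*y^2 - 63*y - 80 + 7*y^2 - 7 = 10*y^2 - 90*y - 220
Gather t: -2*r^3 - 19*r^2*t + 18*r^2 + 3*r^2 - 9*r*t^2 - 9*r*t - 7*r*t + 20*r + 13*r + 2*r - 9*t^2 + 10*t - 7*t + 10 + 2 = -2*r^3 + 21*r^2 + 35*r + t^2*(-9*r - 9) + t*(-19*r^2 - 16*r + 3) + 12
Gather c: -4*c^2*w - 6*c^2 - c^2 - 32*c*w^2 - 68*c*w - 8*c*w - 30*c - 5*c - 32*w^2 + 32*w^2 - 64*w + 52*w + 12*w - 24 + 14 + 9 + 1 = c^2*(-4*w - 7) + c*(-32*w^2 - 76*w - 35)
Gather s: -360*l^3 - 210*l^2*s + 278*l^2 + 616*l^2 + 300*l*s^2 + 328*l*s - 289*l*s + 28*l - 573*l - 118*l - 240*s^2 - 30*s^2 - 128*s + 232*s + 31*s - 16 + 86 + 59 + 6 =-360*l^3 + 894*l^2 - 663*l + s^2*(300*l - 270) + s*(-210*l^2 + 39*l + 135) + 135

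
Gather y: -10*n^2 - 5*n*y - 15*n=-10*n^2 - 5*n*y - 15*n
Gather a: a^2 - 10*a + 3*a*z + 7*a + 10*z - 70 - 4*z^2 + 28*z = a^2 + a*(3*z - 3) - 4*z^2 + 38*z - 70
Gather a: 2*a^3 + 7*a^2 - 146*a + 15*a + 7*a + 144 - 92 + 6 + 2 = 2*a^3 + 7*a^2 - 124*a + 60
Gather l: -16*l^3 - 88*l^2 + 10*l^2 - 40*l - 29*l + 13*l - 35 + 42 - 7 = -16*l^3 - 78*l^2 - 56*l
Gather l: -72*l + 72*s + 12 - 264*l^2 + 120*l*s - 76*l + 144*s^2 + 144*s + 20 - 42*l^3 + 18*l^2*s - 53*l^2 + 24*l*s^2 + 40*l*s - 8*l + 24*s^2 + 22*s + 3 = -42*l^3 + l^2*(18*s - 317) + l*(24*s^2 + 160*s - 156) + 168*s^2 + 238*s + 35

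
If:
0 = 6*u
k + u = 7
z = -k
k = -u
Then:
No Solution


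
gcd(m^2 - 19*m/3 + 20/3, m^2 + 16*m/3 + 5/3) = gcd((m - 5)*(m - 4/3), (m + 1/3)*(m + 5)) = 1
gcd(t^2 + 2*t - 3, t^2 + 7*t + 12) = t + 3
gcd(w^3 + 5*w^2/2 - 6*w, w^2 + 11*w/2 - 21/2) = w - 3/2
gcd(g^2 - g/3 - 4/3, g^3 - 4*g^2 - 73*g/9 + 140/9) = g - 4/3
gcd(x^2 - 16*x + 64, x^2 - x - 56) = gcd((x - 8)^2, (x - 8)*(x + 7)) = x - 8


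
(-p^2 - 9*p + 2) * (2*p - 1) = -2*p^3 - 17*p^2 + 13*p - 2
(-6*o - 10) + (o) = -5*o - 10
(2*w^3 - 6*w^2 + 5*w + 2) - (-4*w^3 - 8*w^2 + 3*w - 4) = 6*w^3 + 2*w^2 + 2*w + 6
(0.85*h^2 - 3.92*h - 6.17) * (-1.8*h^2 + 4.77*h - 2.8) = -1.53*h^4 + 11.1105*h^3 - 9.9724*h^2 - 18.4549*h + 17.276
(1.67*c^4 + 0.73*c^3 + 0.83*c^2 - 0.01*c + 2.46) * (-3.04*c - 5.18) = -5.0768*c^5 - 10.8698*c^4 - 6.3046*c^3 - 4.269*c^2 - 7.4266*c - 12.7428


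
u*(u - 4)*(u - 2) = u^3 - 6*u^2 + 8*u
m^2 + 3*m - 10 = (m - 2)*(m + 5)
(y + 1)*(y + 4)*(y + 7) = y^3 + 12*y^2 + 39*y + 28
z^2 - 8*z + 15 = (z - 5)*(z - 3)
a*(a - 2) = a^2 - 2*a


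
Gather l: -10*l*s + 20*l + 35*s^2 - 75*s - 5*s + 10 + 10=l*(20 - 10*s) + 35*s^2 - 80*s + 20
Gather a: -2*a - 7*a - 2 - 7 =-9*a - 9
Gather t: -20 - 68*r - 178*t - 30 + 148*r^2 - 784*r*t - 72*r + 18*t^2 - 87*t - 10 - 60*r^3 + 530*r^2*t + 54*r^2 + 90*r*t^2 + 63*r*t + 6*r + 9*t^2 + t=-60*r^3 + 202*r^2 - 134*r + t^2*(90*r + 27) + t*(530*r^2 - 721*r - 264) - 60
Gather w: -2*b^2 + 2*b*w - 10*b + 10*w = -2*b^2 - 10*b + w*(2*b + 10)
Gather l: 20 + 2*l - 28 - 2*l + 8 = 0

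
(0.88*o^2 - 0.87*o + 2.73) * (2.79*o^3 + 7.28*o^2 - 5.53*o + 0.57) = 2.4552*o^5 + 3.9791*o^4 - 3.5833*o^3 + 25.1871*o^2 - 15.5928*o + 1.5561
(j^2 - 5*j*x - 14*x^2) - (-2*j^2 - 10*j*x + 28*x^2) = 3*j^2 + 5*j*x - 42*x^2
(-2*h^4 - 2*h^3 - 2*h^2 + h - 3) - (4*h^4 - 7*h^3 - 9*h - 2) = -6*h^4 + 5*h^3 - 2*h^2 + 10*h - 1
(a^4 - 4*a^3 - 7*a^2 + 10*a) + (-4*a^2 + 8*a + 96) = a^4 - 4*a^3 - 11*a^2 + 18*a + 96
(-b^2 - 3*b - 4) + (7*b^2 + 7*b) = 6*b^2 + 4*b - 4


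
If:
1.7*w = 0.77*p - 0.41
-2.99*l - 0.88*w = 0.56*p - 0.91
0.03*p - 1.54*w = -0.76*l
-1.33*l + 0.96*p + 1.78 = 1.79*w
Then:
No Solution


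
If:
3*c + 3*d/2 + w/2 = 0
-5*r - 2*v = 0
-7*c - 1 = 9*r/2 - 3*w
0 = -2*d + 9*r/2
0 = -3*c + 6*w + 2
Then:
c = -40/21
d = 89/21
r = 356/189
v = -890/189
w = -9/7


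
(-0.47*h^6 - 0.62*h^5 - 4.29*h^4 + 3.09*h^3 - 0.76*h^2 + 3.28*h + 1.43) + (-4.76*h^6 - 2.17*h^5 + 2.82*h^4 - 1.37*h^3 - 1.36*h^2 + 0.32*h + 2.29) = -5.23*h^6 - 2.79*h^5 - 1.47*h^4 + 1.72*h^3 - 2.12*h^2 + 3.6*h + 3.72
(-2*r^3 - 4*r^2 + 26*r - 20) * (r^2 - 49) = -2*r^5 - 4*r^4 + 124*r^3 + 176*r^2 - 1274*r + 980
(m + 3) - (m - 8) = 11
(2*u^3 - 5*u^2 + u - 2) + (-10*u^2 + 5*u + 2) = 2*u^3 - 15*u^2 + 6*u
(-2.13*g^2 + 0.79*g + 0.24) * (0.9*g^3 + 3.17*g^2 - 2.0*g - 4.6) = -1.917*g^5 - 6.0411*g^4 + 6.9803*g^3 + 8.9788*g^2 - 4.114*g - 1.104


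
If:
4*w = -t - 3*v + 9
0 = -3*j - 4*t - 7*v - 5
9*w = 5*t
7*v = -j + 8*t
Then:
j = -8899/1162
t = 999/1162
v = 2413/1162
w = 555/1162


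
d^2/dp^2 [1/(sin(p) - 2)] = (-2*sin(p) + cos(p)^2 + 1)/(sin(p) - 2)^3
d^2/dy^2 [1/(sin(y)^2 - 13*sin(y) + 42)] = (-4*sin(y)^4 + 39*sin(y)^3 + 5*sin(y)^2 - 624*sin(y) + 254)/(sin(y)^2 - 13*sin(y) + 42)^3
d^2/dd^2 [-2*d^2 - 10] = -4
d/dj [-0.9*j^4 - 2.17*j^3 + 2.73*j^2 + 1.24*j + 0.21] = -3.6*j^3 - 6.51*j^2 + 5.46*j + 1.24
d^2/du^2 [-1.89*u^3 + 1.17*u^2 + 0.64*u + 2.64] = 2.34 - 11.34*u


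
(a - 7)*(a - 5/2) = a^2 - 19*a/2 + 35/2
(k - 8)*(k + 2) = k^2 - 6*k - 16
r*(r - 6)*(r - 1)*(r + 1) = r^4 - 6*r^3 - r^2 + 6*r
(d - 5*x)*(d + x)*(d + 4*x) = d^3 - 21*d*x^2 - 20*x^3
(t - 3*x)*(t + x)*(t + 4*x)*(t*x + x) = t^4*x + 2*t^3*x^2 + t^3*x - 11*t^2*x^3 + 2*t^2*x^2 - 12*t*x^4 - 11*t*x^3 - 12*x^4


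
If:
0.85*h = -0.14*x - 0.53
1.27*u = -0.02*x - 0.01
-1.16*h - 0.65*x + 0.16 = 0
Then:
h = -0.94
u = -0.04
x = 1.92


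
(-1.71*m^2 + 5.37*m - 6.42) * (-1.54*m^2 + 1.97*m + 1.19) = 2.6334*m^4 - 11.6385*m^3 + 18.4308*m^2 - 6.2571*m - 7.6398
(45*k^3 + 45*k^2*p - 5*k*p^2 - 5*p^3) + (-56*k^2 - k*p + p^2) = 45*k^3 + 45*k^2*p - 56*k^2 - 5*k*p^2 - k*p - 5*p^3 + p^2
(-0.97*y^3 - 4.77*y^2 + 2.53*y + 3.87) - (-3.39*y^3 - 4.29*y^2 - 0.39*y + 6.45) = 2.42*y^3 - 0.48*y^2 + 2.92*y - 2.58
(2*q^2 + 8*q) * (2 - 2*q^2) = -4*q^4 - 16*q^3 + 4*q^2 + 16*q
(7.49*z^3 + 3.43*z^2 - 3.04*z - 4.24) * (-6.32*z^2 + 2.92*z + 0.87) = -47.3368*z^5 + 0.193199999999997*z^4 + 35.7447*z^3 + 20.9041*z^2 - 15.0256*z - 3.6888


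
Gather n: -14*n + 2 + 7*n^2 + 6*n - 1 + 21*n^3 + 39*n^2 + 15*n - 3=21*n^3 + 46*n^2 + 7*n - 2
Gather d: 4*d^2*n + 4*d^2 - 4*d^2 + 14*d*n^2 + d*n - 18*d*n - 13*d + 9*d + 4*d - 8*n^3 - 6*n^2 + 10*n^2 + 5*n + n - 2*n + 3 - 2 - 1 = 4*d^2*n + d*(14*n^2 - 17*n) - 8*n^3 + 4*n^2 + 4*n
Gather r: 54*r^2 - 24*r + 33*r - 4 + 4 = 54*r^2 + 9*r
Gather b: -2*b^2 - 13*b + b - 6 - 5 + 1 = -2*b^2 - 12*b - 10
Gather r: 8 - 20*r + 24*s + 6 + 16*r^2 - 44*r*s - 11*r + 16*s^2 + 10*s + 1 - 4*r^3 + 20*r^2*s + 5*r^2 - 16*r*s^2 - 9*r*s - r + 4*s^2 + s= -4*r^3 + r^2*(20*s + 21) + r*(-16*s^2 - 53*s - 32) + 20*s^2 + 35*s + 15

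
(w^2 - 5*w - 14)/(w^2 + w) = (w^2 - 5*w - 14)/(w*(w + 1))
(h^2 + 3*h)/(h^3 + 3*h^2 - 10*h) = (h + 3)/(h^2 + 3*h - 10)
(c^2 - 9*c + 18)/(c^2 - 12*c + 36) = (c - 3)/(c - 6)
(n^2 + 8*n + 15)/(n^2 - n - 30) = (n + 3)/(n - 6)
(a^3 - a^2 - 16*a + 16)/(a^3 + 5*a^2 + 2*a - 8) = (a - 4)/(a + 2)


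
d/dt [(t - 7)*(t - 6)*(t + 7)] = 3*t^2 - 12*t - 49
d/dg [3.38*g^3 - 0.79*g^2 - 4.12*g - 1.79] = 10.14*g^2 - 1.58*g - 4.12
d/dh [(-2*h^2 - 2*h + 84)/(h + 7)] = -2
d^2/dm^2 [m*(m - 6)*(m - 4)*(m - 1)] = 12*m^2 - 66*m + 68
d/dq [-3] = 0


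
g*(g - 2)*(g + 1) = g^3 - g^2 - 2*g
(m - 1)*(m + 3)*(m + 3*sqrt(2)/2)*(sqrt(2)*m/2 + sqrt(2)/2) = sqrt(2)*m^4/2 + 3*m^3/2 + 3*sqrt(2)*m^3/2 - sqrt(2)*m^2/2 + 9*m^2/2 - 3*sqrt(2)*m/2 - 3*m/2 - 9/2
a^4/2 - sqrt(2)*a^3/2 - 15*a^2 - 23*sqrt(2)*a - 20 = (a/2 + sqrt(2)/2)*(a - 5*sqrt(2))*(a + sqrt(2))*(a + 2*sqrt(2))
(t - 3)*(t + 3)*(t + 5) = t^3 + 5*t^2 - 9*t - 45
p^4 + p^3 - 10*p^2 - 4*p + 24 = (p - 2)^2*(p + 2)*(p + 3)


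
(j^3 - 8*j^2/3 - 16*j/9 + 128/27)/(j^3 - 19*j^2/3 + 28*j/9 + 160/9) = (j - 4/3)/(j - 5)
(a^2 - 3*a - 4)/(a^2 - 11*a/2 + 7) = 2*(a^2 - 3*a - 4)/(2*a^2 - 11*a + 14)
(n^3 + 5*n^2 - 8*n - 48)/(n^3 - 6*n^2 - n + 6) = (n^3 + 5*n^2 - 8*n - 48)/(n^3 - 6*n^2 - n + 6)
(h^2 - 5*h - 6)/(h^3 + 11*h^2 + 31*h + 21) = (h - 6)/(h^2 + 10*h + 21)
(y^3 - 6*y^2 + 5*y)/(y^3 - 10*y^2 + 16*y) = (y^2 - 6*y + 5)/(y^2 - 10*y + 16)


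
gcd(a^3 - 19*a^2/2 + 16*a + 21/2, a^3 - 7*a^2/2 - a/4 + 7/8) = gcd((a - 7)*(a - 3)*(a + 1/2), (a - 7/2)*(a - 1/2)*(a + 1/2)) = a + 1/2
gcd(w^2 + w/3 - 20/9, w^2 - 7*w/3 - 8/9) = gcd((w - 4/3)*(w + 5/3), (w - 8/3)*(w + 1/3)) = 1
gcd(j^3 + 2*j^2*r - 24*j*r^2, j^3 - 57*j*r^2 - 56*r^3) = 1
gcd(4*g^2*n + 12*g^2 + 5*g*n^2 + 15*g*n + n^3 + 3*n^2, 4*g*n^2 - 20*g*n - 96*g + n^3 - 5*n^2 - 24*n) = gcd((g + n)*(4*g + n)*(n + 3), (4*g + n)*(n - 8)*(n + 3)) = 4*g*n + 12*g + n^2 + 3*n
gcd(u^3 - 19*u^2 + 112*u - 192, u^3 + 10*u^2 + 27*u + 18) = 1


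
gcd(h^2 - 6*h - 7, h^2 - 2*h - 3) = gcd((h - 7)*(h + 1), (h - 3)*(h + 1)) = h + 1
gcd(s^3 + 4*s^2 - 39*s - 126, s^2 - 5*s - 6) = s - 6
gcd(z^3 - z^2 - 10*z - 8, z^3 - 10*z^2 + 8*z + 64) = z^2 - 2*z - 8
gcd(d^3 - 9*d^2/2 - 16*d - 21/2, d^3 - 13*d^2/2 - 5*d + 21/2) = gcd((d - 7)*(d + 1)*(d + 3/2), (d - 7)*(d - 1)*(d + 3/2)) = d^2 - 11*d/2 - 21/2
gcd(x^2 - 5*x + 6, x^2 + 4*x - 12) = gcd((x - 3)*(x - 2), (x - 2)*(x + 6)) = x - 2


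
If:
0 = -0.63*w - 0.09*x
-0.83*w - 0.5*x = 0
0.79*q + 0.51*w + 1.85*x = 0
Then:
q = 0.00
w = 0.00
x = 0.00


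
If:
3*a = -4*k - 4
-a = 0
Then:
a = 0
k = -1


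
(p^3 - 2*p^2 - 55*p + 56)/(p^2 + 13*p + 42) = (p^2 - 9*p + 8)/(p + 6)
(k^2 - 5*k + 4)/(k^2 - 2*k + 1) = (k - 4)/(k - 1)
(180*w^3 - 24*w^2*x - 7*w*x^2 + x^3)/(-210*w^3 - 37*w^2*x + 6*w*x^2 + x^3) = (-6*w + x)/(7*w + x)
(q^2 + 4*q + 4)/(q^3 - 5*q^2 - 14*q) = (q + 2)/(q*(q - 7))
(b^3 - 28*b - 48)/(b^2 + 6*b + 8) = b - 6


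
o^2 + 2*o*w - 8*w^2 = (o - 2*w)*(o + 4*w)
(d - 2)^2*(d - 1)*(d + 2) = d^4 - 3*d^3 - 2*d^2 + 12*d - 8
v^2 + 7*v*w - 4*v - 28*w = (v - 4)*(v + 7*w)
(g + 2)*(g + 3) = g^2 + 5*g + 6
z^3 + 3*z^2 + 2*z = z*(z + 1)*(z + 2)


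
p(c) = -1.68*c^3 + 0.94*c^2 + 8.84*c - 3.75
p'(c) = -5.04*c^2 + 1.88*c + 8.84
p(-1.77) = -7.14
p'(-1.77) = -10.28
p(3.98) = -59.59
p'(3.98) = -63.51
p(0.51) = 0.78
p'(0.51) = 8.49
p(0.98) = 4.23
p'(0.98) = 5.84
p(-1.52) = -9.12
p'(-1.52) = -5.66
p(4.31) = -82.69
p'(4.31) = -76.68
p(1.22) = 5.38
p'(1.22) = 3.63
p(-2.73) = 13.30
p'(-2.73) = -33.86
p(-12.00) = 2928.57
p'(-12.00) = -739.48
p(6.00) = -279.75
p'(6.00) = -161.32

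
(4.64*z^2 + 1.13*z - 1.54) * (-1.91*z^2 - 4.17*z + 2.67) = -8.8624*z^4 - 21.5071*z^3 + 10.6181*z^2 + 9.4389*z - 4.1118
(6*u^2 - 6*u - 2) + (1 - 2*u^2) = 4*u^2 - 6*u - 1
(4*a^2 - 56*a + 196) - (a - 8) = 4*a^2 - 57*a + 204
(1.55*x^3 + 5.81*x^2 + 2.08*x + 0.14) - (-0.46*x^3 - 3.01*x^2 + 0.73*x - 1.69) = 2.01*x^3 + 8.82*x^2 + 1.35*x + 1.83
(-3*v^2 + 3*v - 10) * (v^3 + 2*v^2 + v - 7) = -3*v^5 - 3*v^4 - 7*v^3 + 4*v^2 - 31*v + 70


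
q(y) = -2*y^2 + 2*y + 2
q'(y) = 2 - 4*y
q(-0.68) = -0.28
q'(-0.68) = 4.72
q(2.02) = -2.12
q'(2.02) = -6.08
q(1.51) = 0.46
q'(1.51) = -4.04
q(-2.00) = -10.00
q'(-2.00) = 10.00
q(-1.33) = -4.20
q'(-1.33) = 7.32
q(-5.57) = -71.19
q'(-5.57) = 24.28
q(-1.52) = -5.66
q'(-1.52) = 8.08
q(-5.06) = -59.33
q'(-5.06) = 22.24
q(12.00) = -262.00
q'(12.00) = -46.00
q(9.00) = -142.00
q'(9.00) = -34.00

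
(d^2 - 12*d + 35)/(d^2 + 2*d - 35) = (d - 7)/(d + 7)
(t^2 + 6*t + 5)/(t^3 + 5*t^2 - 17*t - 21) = (t + 5)/(t^2 + 4*t - 21)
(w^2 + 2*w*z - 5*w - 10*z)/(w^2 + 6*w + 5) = (w^2 + 2*w*z - 5*w - 10*z)/(w^2 + 6*w + 5)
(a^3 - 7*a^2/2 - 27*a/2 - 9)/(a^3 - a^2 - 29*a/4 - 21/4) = 2*(a - 6)/(2*a - 7)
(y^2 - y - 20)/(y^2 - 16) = (y - 5)/(y - 4)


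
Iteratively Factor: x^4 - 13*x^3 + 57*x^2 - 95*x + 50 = (x - 5)*(x^3 - 8*x^2 + 17*x - 10) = (x - 5)*(x - 2)*(x^2 - 6*x + 5) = (x - 5)^2*(x - 2)*(x - 1)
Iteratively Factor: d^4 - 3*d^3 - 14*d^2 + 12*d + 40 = (d + 2)*(d^3 - 5*d^2 - 4*d + 20) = (d + 2)^2*(d^2 - 7*d + 10) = (d - 2)*(d + 2)^2*(d - 5)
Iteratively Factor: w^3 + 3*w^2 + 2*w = (w + 2)*(w^2 + w) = (w + 1)*(w + 2)*(w)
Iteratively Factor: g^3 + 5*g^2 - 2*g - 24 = (g + 3)*(g^2 + 2*g - 8) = (g + 3)*(g + 4)*(g - 2)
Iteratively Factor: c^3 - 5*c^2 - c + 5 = (c + 1)*(c^2 - 6*c + 5) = (c - 5)*(c + 1)*(c - 1)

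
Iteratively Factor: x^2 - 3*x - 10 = (x + 2)*(x - 5)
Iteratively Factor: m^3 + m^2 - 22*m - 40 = (m + 4)*(m^2 - 3*m - 10) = (m + 2)*(m + 4)*(m - 5)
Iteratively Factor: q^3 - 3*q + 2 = (q - 1)*(q^2 + q - 2) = (q - 1)*(q + 2)*(q - 1)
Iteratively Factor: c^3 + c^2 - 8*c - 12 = (c + 2)*(c^2 - c - 6) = (c + 2)^2*(c - 3)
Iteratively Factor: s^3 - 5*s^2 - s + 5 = (s - 5)*(s^2 - 1) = (s - 5)*(s - 1)*(s + 1)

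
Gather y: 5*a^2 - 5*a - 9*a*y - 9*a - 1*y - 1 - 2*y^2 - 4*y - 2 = 5*a^2 - 14*a - 2*y^2 + y*(-9*a - 5) - 3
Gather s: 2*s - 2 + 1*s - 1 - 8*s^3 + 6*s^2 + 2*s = -8*s^3 + 6*s^2 + 5*s - 3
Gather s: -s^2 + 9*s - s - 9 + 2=-s^2 + 8*s - 7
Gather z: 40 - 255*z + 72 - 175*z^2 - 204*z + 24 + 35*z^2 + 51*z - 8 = -140*z^2 - 408*z + 128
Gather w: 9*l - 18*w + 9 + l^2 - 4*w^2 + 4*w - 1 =l^2 + 9*l - 4*w^2 - 14*w + 8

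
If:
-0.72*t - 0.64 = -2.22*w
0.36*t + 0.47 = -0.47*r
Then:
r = -2.36170212765957*w - 0.319148936170213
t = 3.08333333333333*w - 0.888888888888889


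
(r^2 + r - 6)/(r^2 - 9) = (r - 2)/(r - 3)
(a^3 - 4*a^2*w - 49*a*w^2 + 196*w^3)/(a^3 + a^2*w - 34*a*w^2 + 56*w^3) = (-a + 7*w)/(-a + 2*w)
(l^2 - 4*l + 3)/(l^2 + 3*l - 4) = (l - 3)/(l + 4)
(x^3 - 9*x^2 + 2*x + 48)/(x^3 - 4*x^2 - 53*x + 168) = (x + 2)/(x + 7)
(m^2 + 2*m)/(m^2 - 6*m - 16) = m/(m - 8)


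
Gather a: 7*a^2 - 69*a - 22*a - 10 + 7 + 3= 7*a^2 - 91*a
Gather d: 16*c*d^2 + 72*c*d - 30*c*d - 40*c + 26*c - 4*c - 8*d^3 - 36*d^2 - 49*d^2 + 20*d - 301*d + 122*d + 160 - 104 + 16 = -18*c - 8*d^3 + d^2*(16*c - 85) + d*(42*c - 159) + 72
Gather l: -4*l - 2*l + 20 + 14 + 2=36 - 6*l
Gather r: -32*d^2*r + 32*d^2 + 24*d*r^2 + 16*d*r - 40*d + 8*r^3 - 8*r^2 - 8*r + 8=32*d^2 - 40*d + 8*r^3 + r^2*(24*d - 8) + r*(-32*d^2 + 16*d - 8) + 8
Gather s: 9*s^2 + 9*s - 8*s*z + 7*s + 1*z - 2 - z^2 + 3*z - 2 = 9*s^2 + s*(16 - 8*z) - z^2 + 4*z - 4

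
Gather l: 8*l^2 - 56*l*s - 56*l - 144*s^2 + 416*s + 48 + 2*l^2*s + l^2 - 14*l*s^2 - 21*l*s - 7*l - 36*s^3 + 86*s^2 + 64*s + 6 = l^2*(2*s + 9) + l*(-14*s^2 - 77*s - 63) - 36*s^3 - 58*s^2 + 480*s + 54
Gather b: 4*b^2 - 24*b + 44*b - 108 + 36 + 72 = 4*b^2 + 20*b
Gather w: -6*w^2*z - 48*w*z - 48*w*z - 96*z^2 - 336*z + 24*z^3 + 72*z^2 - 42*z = -6*w^2*z - 96*w*z + 24*z^3 - 24*z^2 - 378*z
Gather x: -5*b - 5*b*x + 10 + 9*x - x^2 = -5*b - x^2 + x*(9 - 5*b) + 10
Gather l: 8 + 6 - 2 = 12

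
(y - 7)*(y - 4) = y^2 - 11*y + 28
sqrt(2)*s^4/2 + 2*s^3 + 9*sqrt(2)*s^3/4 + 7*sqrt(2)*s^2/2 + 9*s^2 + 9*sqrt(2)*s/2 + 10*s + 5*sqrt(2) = (s + 2)*(s + 5/2)*(s + sqrt(2))*(sqrt(2)*s/2 + 1)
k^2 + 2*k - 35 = (k - 5)*(k + 7)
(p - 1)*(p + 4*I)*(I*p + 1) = I*p^3 - 3*p^2 - I*p^2 + 3*p + 4*I*p - 4*I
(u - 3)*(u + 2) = u^2 - u - 6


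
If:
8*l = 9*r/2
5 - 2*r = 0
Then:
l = 45/32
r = 5/2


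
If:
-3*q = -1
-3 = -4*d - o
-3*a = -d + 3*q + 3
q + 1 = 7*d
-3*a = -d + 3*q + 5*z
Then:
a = -80/63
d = 4/21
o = 47/21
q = 1/3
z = 3/5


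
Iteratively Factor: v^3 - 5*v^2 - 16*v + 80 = (v - 5)*(v^2 - 16) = (v - 5)*(v + 4)*(v - 4)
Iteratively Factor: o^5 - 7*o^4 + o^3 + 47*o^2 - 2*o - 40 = (o + 2)*(o^4 - 9*o^3 + 19*o^2 + 9*o - 20) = (o - 4)*(o + 2)*(o^3 - 5*o^2 - o + 5) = (o - 4)*(o + 1)*(o + 2)*(o^2 - 6*o + 5) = (o - 4)*(o - 1)*(o + 1)*(o + 2)*(o - 5)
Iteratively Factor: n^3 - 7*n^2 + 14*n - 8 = (n - 1)*(n^2 - 6*n + 8) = (n - 4)*(n - 1)*(n - 2)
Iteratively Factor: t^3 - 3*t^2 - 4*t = (t + 1)*(t^2 - 4*t) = t*(t + 1)*(t - 4)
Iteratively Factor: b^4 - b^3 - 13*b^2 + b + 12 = (b - 4)*(b^3 + 3*b^2 - b - 3) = (b - 4)*(b - 1)*(b^2 + 4*b + 3) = (b - 4)*(b - 1)*(b + 3)*(b + 1)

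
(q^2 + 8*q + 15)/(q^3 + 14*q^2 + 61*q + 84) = (q + 5)/(q^2 + 11*q + 28)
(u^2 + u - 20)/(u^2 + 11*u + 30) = (u - 4)/(u + 6)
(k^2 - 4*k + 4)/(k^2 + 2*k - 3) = (k^2 - 4*k + 4)/(k^2 + 2*k - 3)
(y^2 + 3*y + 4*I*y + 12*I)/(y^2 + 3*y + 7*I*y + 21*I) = (y + 4*I)/(y + 7*I)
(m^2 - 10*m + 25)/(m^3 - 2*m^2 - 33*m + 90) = (m - 5)/(m^2 + 3*m - 18)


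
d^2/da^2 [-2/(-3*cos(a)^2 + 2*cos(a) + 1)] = (-72*sin(a)^4 + 68*sin(a)^2 - 41*cos(a) + 9*cos(3*a) + 32)/((cos(a) - 1)^3*(3*cos(a) + 1)^3)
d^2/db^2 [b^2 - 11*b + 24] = 2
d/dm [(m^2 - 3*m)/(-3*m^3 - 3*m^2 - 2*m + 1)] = (3*m^4 - 18*m^3 - 11*m^2 + 2*m - 3)/(9*m^6 + 18*m^5 + 21*m^4 + 6*m^3 - 2*m^2 - 4*m + 1)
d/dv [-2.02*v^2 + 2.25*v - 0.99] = 2.25 - 4.04*v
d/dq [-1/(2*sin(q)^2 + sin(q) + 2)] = (4*sin(q) + 1)*cos(q)/(sin(q) - cos(2*q) + 3)^2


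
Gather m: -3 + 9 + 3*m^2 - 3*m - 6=3*m^2 - 3*m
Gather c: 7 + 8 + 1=16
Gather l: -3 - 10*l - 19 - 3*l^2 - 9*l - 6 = -3*l^2 - 19*l - 28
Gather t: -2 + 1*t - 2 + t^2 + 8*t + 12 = t^2 + 9*t + 8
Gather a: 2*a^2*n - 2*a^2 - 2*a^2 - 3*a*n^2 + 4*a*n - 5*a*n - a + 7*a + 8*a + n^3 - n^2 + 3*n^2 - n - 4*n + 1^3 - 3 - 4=a^2*(2*n - 4) + a*(-3*n^2 - n + 14) + n^3 + 2*n^2 - 5*n - 6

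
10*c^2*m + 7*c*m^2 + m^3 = m*(2*c + m)*(5*c + m)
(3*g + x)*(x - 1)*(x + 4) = 3*g*x^2 + 9*g*x - 12*g + x^3 + 3*x^2 - 4*x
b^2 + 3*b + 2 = (b + 1)*(b + 2)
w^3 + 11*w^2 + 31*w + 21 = (w + 1)*(w + 3)*(w + 7)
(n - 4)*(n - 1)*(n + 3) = n^3 - 2*n^2 - 11*n + 12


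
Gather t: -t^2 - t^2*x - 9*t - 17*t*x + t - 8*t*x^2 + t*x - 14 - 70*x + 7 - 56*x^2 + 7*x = t^2*(-x - 1) + t*(-8*x^2 - 16*x - 8) - 56*x^2 - 63*x - 7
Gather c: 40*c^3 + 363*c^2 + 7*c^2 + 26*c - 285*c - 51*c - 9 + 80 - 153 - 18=40*c^3 + 370*c^2 - 310*c - 100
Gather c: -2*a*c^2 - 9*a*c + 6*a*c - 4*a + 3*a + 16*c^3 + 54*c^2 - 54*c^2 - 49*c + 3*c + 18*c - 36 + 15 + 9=-2*a*c^2 - a + 16*c^3 + c*(-3*a - 28) - 12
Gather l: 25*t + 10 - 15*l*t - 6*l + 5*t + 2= l*(-15*t - 6) + 30*t + 12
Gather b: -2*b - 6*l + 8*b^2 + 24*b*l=8*b^2 + b*(24*l - 2) - 6*l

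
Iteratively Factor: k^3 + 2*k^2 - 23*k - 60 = (k + 3)*(k^2 - k - 20) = (k + 3)*(k + 4)*(k - 5)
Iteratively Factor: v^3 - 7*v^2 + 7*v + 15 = (v + 1)*(v^2 - 8*v + 15) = (v - 3)*(v + 1)*(v - 5)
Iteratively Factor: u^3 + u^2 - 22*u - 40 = (u + 2)*(u^2 - u - 20) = (u + 2)*(u + 4)*(u - 5)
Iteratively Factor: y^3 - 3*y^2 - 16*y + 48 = (y + 4)*(y^2 - 7*y + 12) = (y - 4)*(y + 4)*(y - 3)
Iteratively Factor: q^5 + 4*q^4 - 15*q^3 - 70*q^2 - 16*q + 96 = (q + 4)*(q^4 - 15*q^2 - 10*q + 24) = (q + 2)*(q + 4)*(q^3 - 2*q^2 - 11*q + 12) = (q + 2)*(q + 3)*(q + 4)*(q^2 - 5*q + 4) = (q - 4)*(q + 2)*(q + 3)*(q + 4)*(q - 1)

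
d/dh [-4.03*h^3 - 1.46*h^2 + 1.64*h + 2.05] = -12.09*h^2 - 2.92*h + 1.64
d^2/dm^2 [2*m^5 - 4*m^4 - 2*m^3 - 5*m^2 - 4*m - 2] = 40*m^3 - 48*m^2 - 12*m - 10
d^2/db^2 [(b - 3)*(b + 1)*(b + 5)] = 6*b + 6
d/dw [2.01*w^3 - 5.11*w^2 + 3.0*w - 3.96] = 6.03*w^2 - 10.22*w + 3.0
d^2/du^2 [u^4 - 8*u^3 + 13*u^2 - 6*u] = 12*u^2 - 48*u + 26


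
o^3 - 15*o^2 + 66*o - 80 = (o - 8)*(o - 5)*(o - 2)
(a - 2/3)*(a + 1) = a^2 + a/3 - 2/3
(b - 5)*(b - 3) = b^2 - 8*b + 15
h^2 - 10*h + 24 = (h - 6)*(h - 4)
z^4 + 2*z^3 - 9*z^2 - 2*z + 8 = (z - 2)*(z - 1)*(z + 1)*(z + 4)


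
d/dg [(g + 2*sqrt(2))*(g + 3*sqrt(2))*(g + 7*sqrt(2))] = 3*g^2 + 24*sqrt(2)*g + 82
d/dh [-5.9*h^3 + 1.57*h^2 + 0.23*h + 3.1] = -17.7*h^2 + 3.14*h + 0.23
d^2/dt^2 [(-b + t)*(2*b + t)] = 2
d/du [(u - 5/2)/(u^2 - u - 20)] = (u^2 - u - (2*u - 5)*(2*u - 1)/2 - 20)/(-u^2 + u + 20)^2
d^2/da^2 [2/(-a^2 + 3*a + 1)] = 4*(-a^2 + 3*a + (2*a - 3)^2 + 1)/(-a^2 + 3*a + 1)^3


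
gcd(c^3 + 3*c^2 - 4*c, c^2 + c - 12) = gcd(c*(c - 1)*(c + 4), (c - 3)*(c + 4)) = c + 4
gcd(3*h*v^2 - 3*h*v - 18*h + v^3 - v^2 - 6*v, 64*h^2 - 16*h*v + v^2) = 1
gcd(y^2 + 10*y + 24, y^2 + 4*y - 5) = 1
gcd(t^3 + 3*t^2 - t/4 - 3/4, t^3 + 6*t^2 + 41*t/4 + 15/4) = t^2 + 7*t/2 + 3/2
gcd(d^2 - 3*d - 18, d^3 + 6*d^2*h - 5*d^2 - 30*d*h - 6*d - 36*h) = d - 6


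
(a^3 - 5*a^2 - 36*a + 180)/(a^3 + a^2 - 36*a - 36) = (a - 5)/(a + 1)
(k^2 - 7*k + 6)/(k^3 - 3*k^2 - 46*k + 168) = (k - 1)/(k^2 + 3*k - 28)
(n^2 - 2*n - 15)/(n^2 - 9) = (n - 5)/(n - 3)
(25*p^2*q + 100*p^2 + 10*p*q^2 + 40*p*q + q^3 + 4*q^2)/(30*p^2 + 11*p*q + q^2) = (5*p*q + 20*p + q^2 + 4*q)/(6*p + q)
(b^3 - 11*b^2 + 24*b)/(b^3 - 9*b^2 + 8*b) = (b - 3)/(b - 1)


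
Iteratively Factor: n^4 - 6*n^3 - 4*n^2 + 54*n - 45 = (n + 3)*(n^3 - 9*n^2 + 23*n - 15) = (n - 3)*(n + 3)*(n^2 - 6*n + 5) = (n - 5)*(n - 3)*(n + 3)*(n - 1)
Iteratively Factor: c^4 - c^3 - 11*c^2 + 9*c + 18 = (c + 3)*(c^3 - 4*c^2 + c + 6) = (c - 3)*(c + 3)*(c^2 - c - 2) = (c - 3)*(c - 2)*(c + 3)*(c + 1)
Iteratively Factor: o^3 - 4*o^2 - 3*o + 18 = (o + 2)*(o^2 - 6*o + 9) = (o - 3)*(o + 2)*(o - 3)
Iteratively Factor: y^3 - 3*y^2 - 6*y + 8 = (y - 1)*(y^2 - 2*y - 8) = (y - 1)*(y + 2)*(y - 4)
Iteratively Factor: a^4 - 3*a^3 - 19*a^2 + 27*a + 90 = (a - 5)*(a^3 + 2*a^2 - 9*a - 18) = (a - 5)*(a + 3)*(a^2 - a - 6) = (a - 5)*(a - 3)*(a + 3)*(a + 2)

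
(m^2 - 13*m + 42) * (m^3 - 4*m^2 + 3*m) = m^5 - 17*m^4 + 97*m^3 - 207*m^2 + 126*m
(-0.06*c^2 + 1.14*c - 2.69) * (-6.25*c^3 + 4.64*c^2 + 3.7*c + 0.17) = 0.375*c^5 - 7.4034*c^4 + 21.8801*c^3 - 8.2738*c^2 - 9.7592*c - 0.4573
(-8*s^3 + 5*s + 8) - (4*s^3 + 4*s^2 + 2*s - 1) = -12*s^3 - 4*s^2 + 3*s + 9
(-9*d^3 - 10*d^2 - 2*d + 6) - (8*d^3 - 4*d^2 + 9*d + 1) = -17*d^3 - 6*d^2 - 11*d + 5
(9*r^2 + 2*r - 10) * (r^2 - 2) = 9*r^4 + 2*r^3 - 28*r^2 - 4*r + 20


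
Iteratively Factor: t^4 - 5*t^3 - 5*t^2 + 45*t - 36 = (t - 1)*(t^3 - 4*t^2 - 9*t + 36) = (t - 3)*(t - 1)*(t^2 - t - 12) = (t - 3)*(t - 1)*(t + 3)*(t - 4)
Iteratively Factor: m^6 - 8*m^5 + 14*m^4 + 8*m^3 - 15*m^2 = (m - 1)*(m^5 - 7*m^4 + 7*m^3 + 15*m^2) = m*(m - 1)*(m^4 - 7*m^3 + 7*m^2 + 15*m) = m*(m - 3)*(m - 1)*(m^3 - 4*m^2 - 5*m) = m*(m - 3)*(m - 1)*(m + 1)*(m^2 - 5*m) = m*(m - 5)*(m - 3)*(m - 1)*(m + 1)*(m)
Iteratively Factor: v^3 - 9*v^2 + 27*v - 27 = (v - 3)*(v^2 - 6*v + 9) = (v - 3)^2*(v - 3)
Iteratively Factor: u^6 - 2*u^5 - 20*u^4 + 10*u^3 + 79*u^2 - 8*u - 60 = (u - 5)*(u^5 + 3*u^4 - 5*u^3 - 15*u^2 + 4*u + 12) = (u - 5)*(u + 3)*(u^4 - 5*u^2 + 4) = (u - 5)*(u + 1)*(u + 3)*(u^3 - u^2 - 4*u + 4) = (u - 5)*(u - 1)*(u + 1)*(u + 3)*(u^2 - 4) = (u - 5)*(u - 2)*(u - 1)*(u + 1)*(u + 3)*(u + 2)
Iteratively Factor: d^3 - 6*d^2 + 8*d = (d)*(d^2 - 6*d + 8) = d*(d - 2)*(d - 4)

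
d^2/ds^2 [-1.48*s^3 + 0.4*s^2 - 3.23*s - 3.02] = 0.8 - 8.88*s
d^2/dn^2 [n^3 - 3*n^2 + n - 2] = 6*n - 6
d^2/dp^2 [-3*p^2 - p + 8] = -6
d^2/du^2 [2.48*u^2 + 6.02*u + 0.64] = 4.96000000000000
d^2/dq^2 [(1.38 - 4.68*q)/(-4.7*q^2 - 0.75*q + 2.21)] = ((5.952 - 131.976*q)*(4.7*q^2 + 0.75*q - 2.21) + (4.68*q - 1.38)*(9.4*q + 0.75)*(18.8*q + 1.5))/(4.7*q^2 + 0.75*q - 2.21)^3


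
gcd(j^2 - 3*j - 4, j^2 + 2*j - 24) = j - 4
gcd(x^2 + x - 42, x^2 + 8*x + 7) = x + 7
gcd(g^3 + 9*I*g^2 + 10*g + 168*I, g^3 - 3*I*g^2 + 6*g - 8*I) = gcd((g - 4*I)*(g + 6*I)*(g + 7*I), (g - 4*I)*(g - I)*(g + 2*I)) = g - 4*I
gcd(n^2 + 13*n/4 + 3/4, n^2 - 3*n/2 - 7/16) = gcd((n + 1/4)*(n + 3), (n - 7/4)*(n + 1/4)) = n + 1/4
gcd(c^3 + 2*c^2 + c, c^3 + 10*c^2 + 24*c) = c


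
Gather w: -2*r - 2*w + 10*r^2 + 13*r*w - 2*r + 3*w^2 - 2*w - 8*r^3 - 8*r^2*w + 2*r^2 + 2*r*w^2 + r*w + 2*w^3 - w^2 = -8*r^3 + 12*r^2 - 4*r + 2*w^3 + w^2*(2*r + 2) + w*(-8*r^2 + 14*r - 4)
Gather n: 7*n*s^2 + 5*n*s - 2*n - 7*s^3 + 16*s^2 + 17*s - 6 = n*(7*s^2 + 5*s - 2) - 7*s^3 + 16*s^2 + 17*s - 6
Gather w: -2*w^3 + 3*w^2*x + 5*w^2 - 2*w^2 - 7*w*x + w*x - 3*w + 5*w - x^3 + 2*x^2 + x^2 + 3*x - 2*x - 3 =-2*w^3 + w^2*(3*x + 3) + w*(2 - 6*x) - x^3 + 3*x^2 + x - 3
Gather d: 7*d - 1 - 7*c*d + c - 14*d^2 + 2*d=c - 14*d^2 + d*(9 - 7*c) - 1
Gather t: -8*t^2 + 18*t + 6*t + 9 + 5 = -8*t^2 + 24*t + 14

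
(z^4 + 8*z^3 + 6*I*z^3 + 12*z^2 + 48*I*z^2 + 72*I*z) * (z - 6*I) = z^5 + 8*z^4 + 48*z^3 + 288*z^2 + 432*z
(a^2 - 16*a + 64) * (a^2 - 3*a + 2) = a^4 - 19*a^3 + 114*a^2 - 224*a + 128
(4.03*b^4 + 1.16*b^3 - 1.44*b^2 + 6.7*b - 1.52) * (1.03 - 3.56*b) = -14.3468*b^5 + 0.0213000000000001*b^4 + 6.3212*b^3 - 25.3352*b^2 + 12.3122*b - 1.5656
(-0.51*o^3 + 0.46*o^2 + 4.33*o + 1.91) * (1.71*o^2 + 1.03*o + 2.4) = -0.8721*o^5 + 0.2613*o^4 + 6.6541*o^3 + 8.83*o^2 + 12.3593*o + 4.584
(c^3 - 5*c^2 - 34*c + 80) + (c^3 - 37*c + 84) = 2*c^3 - 5*c^2 - 71*c + 164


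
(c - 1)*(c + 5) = c^2 + 4*c - 5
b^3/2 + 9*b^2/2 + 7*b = b*(b/2 + 1)*(b + 7)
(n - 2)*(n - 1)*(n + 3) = n^3 - 7*n + 6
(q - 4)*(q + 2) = q^2 - 2*q - 8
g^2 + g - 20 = (g - 4)*(g + 5)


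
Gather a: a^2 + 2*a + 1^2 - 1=a^2 + 2*a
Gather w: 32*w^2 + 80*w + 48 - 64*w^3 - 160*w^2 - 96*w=-64*w^3 - 128*w^2 - 16*w + 48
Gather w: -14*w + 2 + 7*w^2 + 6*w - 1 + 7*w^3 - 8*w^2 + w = 7*w^3 - w^2 - 7*w + 1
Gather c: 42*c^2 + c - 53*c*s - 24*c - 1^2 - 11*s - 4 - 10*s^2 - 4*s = 42*c^2 + c*(-53*s - 23) - 10*s^2 - 15*s - 5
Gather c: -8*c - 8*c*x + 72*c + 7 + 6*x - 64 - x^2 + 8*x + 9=c*(64 - 8*x) - x^2 + 14*x - 48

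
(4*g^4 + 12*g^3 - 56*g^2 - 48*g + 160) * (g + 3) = 4*g^5 + 24*g^4 - 20*g^3 - 216*g^2 + 16*g + 480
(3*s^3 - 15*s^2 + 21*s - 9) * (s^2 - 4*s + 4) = 3*s^5 - 27*s^4 + 93*s^3 - 153*s^2 + 120*s - 36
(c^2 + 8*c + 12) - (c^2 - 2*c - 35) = 10*c + 47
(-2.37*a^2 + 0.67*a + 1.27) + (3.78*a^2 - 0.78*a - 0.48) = 1.41*a^2 - 0.11*a + 0.79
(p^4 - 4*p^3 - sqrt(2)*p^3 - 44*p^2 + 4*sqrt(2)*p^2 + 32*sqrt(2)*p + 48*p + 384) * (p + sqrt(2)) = p^5 - 4*p^4 - 46*p^3 - 12*sqrt(2)*p^2 + 56*p^2 + 48*sqrt(2)*p + 448*p + 384*sqrt(2)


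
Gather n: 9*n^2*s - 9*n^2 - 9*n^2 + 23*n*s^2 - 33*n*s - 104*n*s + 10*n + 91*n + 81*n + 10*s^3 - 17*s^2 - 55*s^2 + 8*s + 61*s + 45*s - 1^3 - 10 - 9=n^2*(9*s - 18) + n*(23*s^2 - 137*s + 182) + 10*s^3 - 72*s^2 + 114*s - 20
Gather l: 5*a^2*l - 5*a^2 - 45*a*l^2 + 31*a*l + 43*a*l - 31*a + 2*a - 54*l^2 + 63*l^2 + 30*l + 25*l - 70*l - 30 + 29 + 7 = -5*a^2 - 29*a + l^2*(9 - 45*a) + l*(5*a^2 + 74*a - 15) + 6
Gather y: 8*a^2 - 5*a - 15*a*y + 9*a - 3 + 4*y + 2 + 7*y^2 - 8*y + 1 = 8*a^2 + 4*a + 7*y^2 + y*(-15*a - 4)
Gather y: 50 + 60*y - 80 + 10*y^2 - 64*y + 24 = 10*y^2 - 4*y - 6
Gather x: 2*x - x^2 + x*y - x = -x^2 + x*(y + 1)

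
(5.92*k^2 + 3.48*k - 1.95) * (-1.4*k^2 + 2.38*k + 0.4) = -8.288*k^4 + 9.2176*k^3 + 13.3804*k^2 - 3.249*k - 0.78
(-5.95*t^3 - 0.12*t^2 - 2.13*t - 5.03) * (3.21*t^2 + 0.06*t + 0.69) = -19.0995*t^5 - 0.7422*t^4 - 10.95*t^3 - 16.3569*t^2 - 1.7715*t - 3.4707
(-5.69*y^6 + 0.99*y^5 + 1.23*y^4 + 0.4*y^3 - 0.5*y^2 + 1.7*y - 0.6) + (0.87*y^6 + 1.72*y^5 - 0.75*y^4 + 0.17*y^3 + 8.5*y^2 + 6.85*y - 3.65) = -4.82*y^6 + 2.71*y^5 + 0.48*y^4 + 0.57*y^3 + 8.0*y^2 + 8.55*y - 4.25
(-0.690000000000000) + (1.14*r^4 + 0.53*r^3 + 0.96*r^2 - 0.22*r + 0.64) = 1.14*r^4 + 0.53*r^3 + 0.96*r^2 - 0.22*r - 0.0499999999999999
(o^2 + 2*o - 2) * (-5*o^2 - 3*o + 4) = -5*o^4 - 13*o^3 + 8*o^2 + 14*o - 8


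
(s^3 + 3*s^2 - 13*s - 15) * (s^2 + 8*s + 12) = s^5 + 11*s^4 + 23*s^3 - 83*s^2 - 276*s - 180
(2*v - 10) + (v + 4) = 3*v - 6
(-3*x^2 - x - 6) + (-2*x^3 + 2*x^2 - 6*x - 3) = -2*x^3 - x^2 - 7*x - 9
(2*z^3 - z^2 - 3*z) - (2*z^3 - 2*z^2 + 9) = z^2 - 3*z - 9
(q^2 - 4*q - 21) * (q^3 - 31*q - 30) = q^5 - 4*q^4 - 52*q^3 + 94*q^2 + 771*q + 630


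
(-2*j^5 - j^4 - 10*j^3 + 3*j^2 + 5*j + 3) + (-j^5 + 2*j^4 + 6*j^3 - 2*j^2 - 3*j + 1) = -3*j^5 + j^4 - 4*j^3 + j^2 + 2*j + 4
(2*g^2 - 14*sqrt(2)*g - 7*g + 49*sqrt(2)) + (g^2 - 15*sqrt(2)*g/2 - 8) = 3*g^2 - 43*sqrt(2)*g/2 - 7*g - 8 + 49*sqrt(2)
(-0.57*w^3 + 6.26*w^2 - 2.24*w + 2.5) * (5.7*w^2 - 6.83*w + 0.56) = -3.249*w^5 + 39.5751*w^4 - 55.843*w^3 + 33.0548*w^2 - 18.3294*w + 1.4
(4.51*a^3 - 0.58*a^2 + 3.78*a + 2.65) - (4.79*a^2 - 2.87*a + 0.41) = 4.51*a^3 - 5.37*a^2 + 6.65*a + 2.24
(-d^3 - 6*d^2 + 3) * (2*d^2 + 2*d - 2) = -2*d^5 - 14*d^4 - 10*d^3 + 18*d^2 + 6*d - 6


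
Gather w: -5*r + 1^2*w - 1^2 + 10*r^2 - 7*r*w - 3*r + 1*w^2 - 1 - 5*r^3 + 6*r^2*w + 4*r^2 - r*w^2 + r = -5*r^3 + 14*r^2 - 7*r + w^2*(1 - r) + w*(6*r^2 - 7*r + 1) - 2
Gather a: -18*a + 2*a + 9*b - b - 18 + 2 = -16*a + 8*b - 16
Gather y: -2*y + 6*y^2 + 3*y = 6*y^2 + y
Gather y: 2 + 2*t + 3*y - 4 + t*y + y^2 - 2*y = 2*t + y^2 + y*(t + 1) - 2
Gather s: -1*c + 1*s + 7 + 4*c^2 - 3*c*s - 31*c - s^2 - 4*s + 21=4*c^2 - 32*c - s^2 + s*(-3*c - 3) + 28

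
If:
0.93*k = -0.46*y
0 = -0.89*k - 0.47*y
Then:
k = 0.00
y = 0.00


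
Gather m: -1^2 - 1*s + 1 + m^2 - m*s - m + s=m^2 + m*(-s - 1)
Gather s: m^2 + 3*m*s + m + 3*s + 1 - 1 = m^2 + m + s*(3*m + 3)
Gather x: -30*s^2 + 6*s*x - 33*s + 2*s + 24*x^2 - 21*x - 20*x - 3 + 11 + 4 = -30*s^2 - 31*s + 24*x^2 + x*(6*s - 41) + 12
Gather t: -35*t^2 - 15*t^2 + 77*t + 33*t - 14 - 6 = -50*t^2 + 110*t - 20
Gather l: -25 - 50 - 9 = -84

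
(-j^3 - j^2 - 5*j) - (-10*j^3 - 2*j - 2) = 9*j^3 - j^2 - 3*j + 2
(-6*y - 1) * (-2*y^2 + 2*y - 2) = 12*y^3 - 10*y^2 + 10*y + 2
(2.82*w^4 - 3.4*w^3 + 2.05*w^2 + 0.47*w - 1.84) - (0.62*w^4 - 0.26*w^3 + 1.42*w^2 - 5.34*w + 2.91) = 2.2*w^4 - 3.14*w^3 + 0.63*w^2 + 5.81*w - 4.75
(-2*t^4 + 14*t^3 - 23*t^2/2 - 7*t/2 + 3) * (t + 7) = -2*t^5 + 173*t^3/2 - 84*t^2 - 43*t/2 + 21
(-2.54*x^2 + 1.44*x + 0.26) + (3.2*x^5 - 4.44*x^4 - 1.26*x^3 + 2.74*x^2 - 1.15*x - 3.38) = 3.2*x^5 - 4.44*x^4 - 1.26*x^3 + 0.2*x^2 + 0.29*x - 3.12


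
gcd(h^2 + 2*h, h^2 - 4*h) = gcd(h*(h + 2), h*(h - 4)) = h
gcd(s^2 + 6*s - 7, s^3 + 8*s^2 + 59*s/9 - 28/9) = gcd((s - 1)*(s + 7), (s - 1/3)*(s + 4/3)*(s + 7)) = s + 7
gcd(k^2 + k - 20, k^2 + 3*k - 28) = k - 4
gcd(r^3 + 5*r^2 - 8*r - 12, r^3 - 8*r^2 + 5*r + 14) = r^2 - r - 2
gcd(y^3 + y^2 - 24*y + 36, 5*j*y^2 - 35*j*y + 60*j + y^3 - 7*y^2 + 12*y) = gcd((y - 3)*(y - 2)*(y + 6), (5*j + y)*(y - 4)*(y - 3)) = y - 3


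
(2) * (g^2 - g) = 2*g^2 - 2*g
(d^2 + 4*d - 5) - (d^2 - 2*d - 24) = 6*d + 19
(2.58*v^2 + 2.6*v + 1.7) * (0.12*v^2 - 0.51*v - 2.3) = 0.3096*v^4 - 1.0038*v^3 - 7.056*v^2 - 6.847*v - 3.91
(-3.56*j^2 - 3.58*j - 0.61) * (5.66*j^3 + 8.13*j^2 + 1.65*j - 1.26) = -20.1496*j^5 - 49.2056*j^4 - 38.432*j^3 - 6.3807*j^2 + 3.5043*j + 0.7686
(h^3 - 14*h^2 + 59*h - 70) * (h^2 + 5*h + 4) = h^5 - 9*h^4 - 7*h^3 + 169*h^2 - 114*h - 280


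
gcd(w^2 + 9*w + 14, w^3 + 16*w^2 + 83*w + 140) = w + 7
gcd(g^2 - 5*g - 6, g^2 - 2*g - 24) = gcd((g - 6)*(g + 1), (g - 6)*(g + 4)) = g - 6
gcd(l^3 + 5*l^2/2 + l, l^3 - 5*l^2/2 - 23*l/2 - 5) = l^2 + 5*l/2 + 1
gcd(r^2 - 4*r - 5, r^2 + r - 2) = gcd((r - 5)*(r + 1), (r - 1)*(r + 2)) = 1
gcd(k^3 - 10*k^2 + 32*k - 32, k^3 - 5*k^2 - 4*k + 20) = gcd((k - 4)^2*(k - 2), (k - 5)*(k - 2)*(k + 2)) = k - 2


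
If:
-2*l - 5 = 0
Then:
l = -5/2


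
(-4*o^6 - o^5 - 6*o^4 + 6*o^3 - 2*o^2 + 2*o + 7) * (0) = 0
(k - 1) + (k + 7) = 2*k + 6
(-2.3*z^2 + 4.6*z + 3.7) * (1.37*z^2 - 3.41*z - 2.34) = -3.151*z^4 + 14.145*z^3 - 5.235*z^2 - 23.381*z - 8.658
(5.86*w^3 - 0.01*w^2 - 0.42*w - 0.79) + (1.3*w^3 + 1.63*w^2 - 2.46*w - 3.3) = 7.16*w^3 + 1.62*w^2 - 2.88*w - 4.09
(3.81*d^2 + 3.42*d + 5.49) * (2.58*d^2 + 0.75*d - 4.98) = 9.8298*d^4 + 11.6811*d^3 - 2.2446*d^2 - 12.9141*d - 27.3402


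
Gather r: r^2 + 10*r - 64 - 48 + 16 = r^2 + 10*r - 96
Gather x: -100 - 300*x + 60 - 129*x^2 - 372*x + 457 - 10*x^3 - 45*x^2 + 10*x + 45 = -10*x^3 - 174*x^2 - 662*x + 462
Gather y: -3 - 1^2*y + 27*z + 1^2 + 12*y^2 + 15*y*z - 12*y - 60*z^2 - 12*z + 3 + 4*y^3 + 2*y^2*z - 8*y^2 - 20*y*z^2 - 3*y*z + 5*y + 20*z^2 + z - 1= 4*y^3 + y^2*(2*z + 4) + y*(-20*z^2 + 12*z - 8) - 40*z^2 + 16*z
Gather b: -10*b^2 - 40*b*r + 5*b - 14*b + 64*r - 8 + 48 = -10*b^2 + b*(-40*r - 9) + 64*r + 40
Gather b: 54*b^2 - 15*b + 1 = 54*b^2 - 15*b + 1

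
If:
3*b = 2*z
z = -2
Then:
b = -4/3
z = -2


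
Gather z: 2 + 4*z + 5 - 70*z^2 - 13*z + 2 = -70*z^2 - 9*z + 9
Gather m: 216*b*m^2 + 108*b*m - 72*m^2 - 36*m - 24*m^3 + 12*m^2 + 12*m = -24*m^3 + m^2*(216*b - 60) + m*(108*b - 24)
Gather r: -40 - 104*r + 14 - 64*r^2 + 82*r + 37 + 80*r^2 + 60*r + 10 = 16*r^2 + 38*r + 21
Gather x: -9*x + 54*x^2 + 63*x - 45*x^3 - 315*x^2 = -45*x^3 - 261*x^2 + 54*x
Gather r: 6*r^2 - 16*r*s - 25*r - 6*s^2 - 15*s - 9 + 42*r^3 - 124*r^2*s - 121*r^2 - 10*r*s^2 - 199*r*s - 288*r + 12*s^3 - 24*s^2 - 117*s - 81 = 42*r^3 + r^2*(-124*s - 115) + r*(-10*s^2 - 215*s - 313) + 12*s^3 - 30*s^2 - 132*s - 90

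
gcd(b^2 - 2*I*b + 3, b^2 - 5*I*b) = 1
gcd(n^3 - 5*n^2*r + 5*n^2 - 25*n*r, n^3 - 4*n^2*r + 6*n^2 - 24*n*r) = n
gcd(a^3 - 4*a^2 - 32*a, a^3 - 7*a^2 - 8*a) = a^2 - 8*a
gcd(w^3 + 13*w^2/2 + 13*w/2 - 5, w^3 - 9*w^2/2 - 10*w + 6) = w^2 + 3*w/2 - 1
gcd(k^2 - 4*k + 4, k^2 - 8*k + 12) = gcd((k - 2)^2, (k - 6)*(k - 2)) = k - 2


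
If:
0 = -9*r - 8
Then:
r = -8/9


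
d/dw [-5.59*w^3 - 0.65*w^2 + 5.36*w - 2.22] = -16.77*w^2 - 1.3*w + 5.36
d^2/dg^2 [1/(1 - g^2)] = 2*(-3*g^2 - 1)/(g^2 - 1)^3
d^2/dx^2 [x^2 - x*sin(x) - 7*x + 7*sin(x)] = x*sin(x) - 7*sin(x) - 2*cos(x) + 2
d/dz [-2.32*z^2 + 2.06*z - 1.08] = 2.06 - 4.64*z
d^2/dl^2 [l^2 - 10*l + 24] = 2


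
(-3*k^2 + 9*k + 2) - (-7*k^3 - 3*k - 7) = 7*k^3 - 3*k^2 + 12*k + 9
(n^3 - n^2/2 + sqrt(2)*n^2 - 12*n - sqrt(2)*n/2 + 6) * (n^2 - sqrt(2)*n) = n^5 - n^4/2 - 14*n^3 + 7*n^2 + 12*sqrt(2)*n^2 - 6*sqrt(2)*n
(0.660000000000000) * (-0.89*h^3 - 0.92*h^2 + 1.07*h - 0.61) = -0.5874*h^3 - 0.6072*h^2 + 0.7062*h - 0.4026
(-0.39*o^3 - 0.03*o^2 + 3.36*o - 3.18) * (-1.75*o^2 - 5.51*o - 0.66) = 0.6825*o^5 + 2.2014*o^4 - 5.4573*o^3 - 12.9288*o^2 + 15.3042*o + 2.0988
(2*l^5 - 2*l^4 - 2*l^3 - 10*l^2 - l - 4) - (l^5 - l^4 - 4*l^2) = l^5 - l^4 - 2*l^3 - 6*l^2 - l - 4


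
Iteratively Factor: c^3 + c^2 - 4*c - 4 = (c + 2)*(c^2 - c - 2) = (c - 2)*(c + 2)*(c + 1)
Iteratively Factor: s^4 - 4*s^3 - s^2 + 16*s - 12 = (s - 3)*(s^3 - s^2 - 4*s + 4) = (s - 3)*(s - 2)*(s^2 + s - 2) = (s - 3)*(s - 2)*(s - 1)*(s + 2)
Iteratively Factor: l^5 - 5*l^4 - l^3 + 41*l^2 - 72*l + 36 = (l - 3)*(l^4 - 2*l^3 - 7*l^2 + 20*l - 12) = (l - 3)*(l - 1)*(l^3 - l^2 - 8*l + 12) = (l - 3)*(l - 2)*(l - 1)*(l^2 + l - 6) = (l - 3)*(l - 2)^2*(l - 1)*(l + 3)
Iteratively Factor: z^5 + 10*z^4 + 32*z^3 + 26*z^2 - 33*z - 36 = (z + 4)*(z^4 + 6*z^3 + 8*z^2 - 6*z - 9) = (z + 1)*(z + 4)*(z^3 + 5*z^2 + 3*z - 9) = (z - 1)*(z + 1)*(z + 4)*(z^2 + 6*z + 9) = (z - 1)*(z + 1)*(z + 3)*(z + 4)*(z + 3)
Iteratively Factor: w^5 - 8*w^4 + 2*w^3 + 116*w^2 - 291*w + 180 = (w - 3)*(w^4 - 5*w^3 - 13*w^2 + 77*w - 60) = (w - 3)^2*(w^3 - 2*w^2 - 19*w + 20) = (w - 5)*(w - 3)^2*(w^2 + 3*w - 4) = (w - 5)*(w - 3)^2*(w + 4)*(w - 1)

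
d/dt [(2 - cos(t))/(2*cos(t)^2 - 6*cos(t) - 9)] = (8*cos(t) - cos(2*t) - 22)*sin(t)/(6*cos(t) - cos(2*t) + 8)^2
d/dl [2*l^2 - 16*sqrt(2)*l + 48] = 4*l - 16*sqrt(2)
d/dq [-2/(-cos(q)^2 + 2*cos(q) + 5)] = 4*(cos(q) - 1)*sin(q)/(sin(q)^2 + 2*cos(q) + 4)^2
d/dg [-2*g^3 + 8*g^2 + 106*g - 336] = -6*g^2 + 16*g + 106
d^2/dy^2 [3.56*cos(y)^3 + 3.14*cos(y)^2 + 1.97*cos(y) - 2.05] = -32.04*cos(y)^3 - 12.56*cos(y)^2 + 19.39*cos(y) + 6.28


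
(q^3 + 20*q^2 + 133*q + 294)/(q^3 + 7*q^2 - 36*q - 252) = (q + 7)/(q - 6)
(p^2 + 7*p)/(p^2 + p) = (p + 7)/(p + 1)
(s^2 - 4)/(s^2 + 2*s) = (s - 2)/s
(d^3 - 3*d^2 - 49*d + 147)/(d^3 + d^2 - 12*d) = (d^2 - 49)/(d*(d + 4))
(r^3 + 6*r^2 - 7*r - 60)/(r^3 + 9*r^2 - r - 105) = (r + 4)/(r + 7)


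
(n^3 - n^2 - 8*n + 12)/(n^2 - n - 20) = (-n^3 + n^2 + 8*n - 12)/(-n^2 + n + 20)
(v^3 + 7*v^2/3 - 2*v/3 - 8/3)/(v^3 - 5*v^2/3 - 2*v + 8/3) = (v + 2)/(v - 2)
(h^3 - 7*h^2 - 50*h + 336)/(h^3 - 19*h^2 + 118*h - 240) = (h + 7)/(h - 5)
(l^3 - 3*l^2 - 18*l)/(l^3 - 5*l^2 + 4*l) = (l^2 - 3*l - 18)/(l^2 - 5*l + 4)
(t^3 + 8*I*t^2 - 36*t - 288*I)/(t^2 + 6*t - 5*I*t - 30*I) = (t^2 + t*(-6 + 8*I) - 48*I)/(t - 5*I)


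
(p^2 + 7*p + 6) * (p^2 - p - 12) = p^4 + 6*p^3 - 13*p^2 - 90*p - 72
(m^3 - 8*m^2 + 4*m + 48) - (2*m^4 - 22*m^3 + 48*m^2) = -2*m^4 + 23*m^3 - 56*m^2 + 4*m + 48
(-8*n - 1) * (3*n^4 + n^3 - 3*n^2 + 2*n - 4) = -24*n^5 - 11*n^4 + 23*n^3 - 13*n^2 + 30*n + 4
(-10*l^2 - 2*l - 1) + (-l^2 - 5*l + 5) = -11*l^2 - 7*l + 4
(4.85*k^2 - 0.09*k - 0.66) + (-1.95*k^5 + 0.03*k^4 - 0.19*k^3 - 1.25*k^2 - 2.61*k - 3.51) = -1.95*k^5 + 0.03*k^4 - 0.19*k^3 + 3.6*k^2 - 2.7*k - 4.17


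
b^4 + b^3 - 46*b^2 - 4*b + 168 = (b - 6)*(b - 2)*(b + 2)*(b + 7)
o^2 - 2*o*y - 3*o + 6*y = (o - 3)*(o - 2*y)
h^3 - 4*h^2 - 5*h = h*(h - 5)*(h + 1)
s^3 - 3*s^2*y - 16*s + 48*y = (s - 4)*(s + 4)*(s - 3*y)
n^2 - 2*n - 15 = (n - 5)*(n + 3)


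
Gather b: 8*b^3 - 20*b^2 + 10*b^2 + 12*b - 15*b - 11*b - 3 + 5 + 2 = 8*b^3 - 10*b^2 - 14*b + 4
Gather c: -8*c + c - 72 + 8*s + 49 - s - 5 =-7*c + 7*s - 28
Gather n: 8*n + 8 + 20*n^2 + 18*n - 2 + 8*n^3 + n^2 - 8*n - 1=8*n^3 + 21*n^2 + 18*n + 5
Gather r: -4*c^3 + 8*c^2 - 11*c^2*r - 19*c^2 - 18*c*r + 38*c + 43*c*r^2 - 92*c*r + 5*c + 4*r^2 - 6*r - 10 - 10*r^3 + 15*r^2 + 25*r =-4*c^3 - 11*c^2 + 43*c - 10*r^3 + r^2*(43*c + 19) + r*(-11*c^2 - 110*c + 19) - 10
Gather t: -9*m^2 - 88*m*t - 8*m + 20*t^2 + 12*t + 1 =-9*m^2 - 8*m + 20*t^2 + t*(12 - 88*m) + 1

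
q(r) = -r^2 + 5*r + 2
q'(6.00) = -7.00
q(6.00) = -4.00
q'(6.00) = -7.00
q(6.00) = -4.00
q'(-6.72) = 18.44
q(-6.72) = -76.76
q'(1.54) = 1.92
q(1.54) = 7.33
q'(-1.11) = 7.22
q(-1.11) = -4.78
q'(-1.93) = 8.86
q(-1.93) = -11.37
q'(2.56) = -0.12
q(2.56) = 8.25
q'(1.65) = 1.70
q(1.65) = 7.53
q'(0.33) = 4.34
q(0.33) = 3.54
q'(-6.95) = 18.90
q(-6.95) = -81.05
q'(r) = 5 - 2*r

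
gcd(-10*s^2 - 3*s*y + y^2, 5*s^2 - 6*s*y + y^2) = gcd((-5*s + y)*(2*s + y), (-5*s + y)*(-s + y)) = -5*s + y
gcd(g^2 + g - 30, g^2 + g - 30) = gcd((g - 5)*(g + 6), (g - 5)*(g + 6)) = g^2 + g - 30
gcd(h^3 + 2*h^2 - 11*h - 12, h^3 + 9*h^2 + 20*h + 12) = h + 1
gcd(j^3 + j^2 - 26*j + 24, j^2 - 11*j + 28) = j - 4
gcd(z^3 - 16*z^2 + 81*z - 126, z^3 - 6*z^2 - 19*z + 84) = z^2 - 10*z + 21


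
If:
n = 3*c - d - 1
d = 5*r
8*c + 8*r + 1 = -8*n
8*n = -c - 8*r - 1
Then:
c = 0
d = -35/32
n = 3/32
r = -7/32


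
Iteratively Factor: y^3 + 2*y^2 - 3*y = (y + 3)*(y^2 - y) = (y - 1)*(y + 3)*(y)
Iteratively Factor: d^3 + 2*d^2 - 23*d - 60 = (d + 4)*(d^2 - 2*d - 15) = (d + 3)*(d + 4)*(d - 5)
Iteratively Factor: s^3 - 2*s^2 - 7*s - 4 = (s + 1)*(s^2 - 3*s - 4) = (s - 4)*(s + 1)*(s + 1)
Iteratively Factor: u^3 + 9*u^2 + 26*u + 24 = (u + 4)*(u^2 + 5*u + 6) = (u + 3)*(u + 4)*(u + 2)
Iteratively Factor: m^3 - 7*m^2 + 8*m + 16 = (m + 1)*(m^2 - 8*m + 16) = (m - 4)*(m + 1)*(m - 4)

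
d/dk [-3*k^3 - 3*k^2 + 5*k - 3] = -9*k^2 - 6*k + 5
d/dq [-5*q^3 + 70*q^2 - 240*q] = -15*q^2 + 140*q - 240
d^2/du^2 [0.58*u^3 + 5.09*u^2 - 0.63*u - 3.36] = 3.48*u + 10.18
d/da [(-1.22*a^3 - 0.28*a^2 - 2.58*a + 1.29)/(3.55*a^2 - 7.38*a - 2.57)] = (-4.331*a^4 + 18.0072*a^3 + 20.6316*a^2 - 7.7198*a + 16.1508)/(12.6025*a^4 - 52.398*a^3 + 36.2174*a^2 + 37.9332*a + 6.6049)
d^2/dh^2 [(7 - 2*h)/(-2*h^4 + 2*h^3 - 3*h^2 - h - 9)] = 2*((2*h - 7)*(8*h^3 - 6*h^2 + 6*h + 1)^2 + (-16*h^3 + 12*h^2 - 12*h - 3*(2*h - 7)*(4*h^2 - 2*h + 1) - 2)*(2*h^4 - 2*h^3 + 3*h^2 + h + 9))/(2*h^4 - 2*h^3 + 3*h^2 + h + 9)^3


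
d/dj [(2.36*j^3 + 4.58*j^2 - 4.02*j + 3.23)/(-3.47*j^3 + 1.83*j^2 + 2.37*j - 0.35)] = (-3.5527136788005e-15*j^5 + 20.2114*j^4 - 16.7124*j^3 + 49.3575*j^2 - 15.0278*j - 6.2481)/(12.0409*j^6 - 12.7002*j^5 - 13.0989*j^4 + 11.1032*j^3 + 4.3359*j^2 - 1.659*j + 0.1225)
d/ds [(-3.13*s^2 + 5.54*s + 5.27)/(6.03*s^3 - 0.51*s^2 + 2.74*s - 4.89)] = (18.8739*s^4 - 66.8124*s^3 - 101.0851*s^2 + 35.9868*s - 41.5304)/(36.3609*s^6 - 6.1506*s^5 + 33.3045*s^4 - 61.7682*s^3 + 12.4954*s^2 - 26.7972*s + 23.9121)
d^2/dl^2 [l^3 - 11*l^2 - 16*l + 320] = 6*l - 22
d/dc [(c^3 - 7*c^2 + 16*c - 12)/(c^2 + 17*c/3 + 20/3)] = 3*(3*c^4 + 34*c^3 - 107*c^2 - 208*c + 524)/(9*c^4 + 102*c^3 + 409*c^2 + 680*c + 400)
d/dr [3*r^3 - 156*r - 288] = 9*r^2 - 156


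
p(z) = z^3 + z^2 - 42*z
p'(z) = 3*z^2 + 2*z - 42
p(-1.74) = 70.84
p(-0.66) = 27.87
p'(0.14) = -41.66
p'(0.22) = -41.41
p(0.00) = 0.00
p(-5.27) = 102.75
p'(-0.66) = -42.01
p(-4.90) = 112.16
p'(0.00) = -42.00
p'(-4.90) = 20.23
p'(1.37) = -33.63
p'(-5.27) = 30.78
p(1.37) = -53.09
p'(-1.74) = -36.40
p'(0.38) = -40.81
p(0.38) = -15.76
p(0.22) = -9.18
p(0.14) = -5.86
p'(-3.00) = -21.00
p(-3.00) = 108.00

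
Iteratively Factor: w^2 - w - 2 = (w - 2)*(w + 1)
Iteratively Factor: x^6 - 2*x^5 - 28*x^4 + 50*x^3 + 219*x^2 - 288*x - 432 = (x - 3)*(x^5 + x^4 - 25*x^3 - 25*x^2 + 144*x + 144) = (x - 3)*(x + 1)*(x^4 - 25*x^2 + 144) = (x - 3)^2*(x + 1)*(x^3 + 3*x^2 - 16*x - 48) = (x - 3)^2*(x + 1)*(x + 3)*(x^2 - 16) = (x - 3)^2*(x + 1)*(x + 3)*(x + 4)*(x - 4)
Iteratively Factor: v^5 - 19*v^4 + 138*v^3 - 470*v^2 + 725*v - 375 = (v - 5)*(v^4 - 14*v^3 + 68*v^2 - 130*v + 75) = (v - 5)^2*(v^3 - 9*v^2 + 23*v - 15) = (v - 5)^2*(v - 1)*(v^2 - 8*v + 15) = (v - 5)^3*(v - 1)*(v - 3)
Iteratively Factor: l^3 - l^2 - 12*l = (l - 4)*(l^2 + 3*l) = l*(l - 4)*(l + 3)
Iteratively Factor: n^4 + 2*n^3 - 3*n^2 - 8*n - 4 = (n + 1)*(n^3 + n^2 - 4*n - 4) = (n + 1)*(n + 2)*(n^2 - n - 2) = (n + 1)^2*(n + 2)*(n - 2)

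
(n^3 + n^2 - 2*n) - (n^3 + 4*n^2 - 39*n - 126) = -3*n^2 + 37*n + 126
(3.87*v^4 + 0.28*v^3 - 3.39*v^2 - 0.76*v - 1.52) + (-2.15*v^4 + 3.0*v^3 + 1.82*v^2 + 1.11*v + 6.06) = 1.72*v^4 + 3.28*v^3 - 1.57*v^2 + 0.35*v + 4.54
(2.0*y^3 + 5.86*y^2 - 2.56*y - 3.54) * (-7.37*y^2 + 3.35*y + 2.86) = -14.74*y^5 - 36.4882*y^4 + 44.2182*y^3 + 34.2734*y^2 - 19.1806*y - 10.1244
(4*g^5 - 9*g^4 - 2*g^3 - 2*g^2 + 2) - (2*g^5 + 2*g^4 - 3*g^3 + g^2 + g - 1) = 2*g^5 - 11*g^4 + g^3 - 3*g^2 - g + 3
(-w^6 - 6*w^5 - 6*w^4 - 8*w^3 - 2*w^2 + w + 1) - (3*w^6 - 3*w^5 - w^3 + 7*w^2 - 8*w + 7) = -4*w^6 - 3*w^5 - 6*w^4 - 7*w^3 - 9*w^2 + 9*w - 6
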